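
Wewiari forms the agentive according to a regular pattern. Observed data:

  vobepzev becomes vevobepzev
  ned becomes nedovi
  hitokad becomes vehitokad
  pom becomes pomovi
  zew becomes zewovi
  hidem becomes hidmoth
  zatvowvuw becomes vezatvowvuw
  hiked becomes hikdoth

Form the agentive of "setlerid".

vesetlerid

ned and hiked both end in -d yet inflect differently (nedovi, hikdoth), so the final letter is not what conditions the rule; the number of vowels is.
"setlerid" has 3 vowels. The stems with 3 vowels (zatvowvuw → vezatvowvuw, hitokad → vehitokad, vobepzev → vevobepzev) add the prefix ve-.
So setlerid → vesetlerid.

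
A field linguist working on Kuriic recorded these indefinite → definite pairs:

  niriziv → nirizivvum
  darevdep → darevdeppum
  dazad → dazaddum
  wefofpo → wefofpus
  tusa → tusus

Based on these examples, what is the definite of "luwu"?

dazad and tusa both have last vowel 'a' yet inflect differently (dazaddum, tusus), so the last vowel is not what conditions the rule; whether the stem ends in a vowel or a consonant is.
"luwu" ends in a vowel. The stems ending in a vowel (wefofpo → wefofpus, tusa → tusus) drop the final letter and add -us.
So luwu → luwus.

luwus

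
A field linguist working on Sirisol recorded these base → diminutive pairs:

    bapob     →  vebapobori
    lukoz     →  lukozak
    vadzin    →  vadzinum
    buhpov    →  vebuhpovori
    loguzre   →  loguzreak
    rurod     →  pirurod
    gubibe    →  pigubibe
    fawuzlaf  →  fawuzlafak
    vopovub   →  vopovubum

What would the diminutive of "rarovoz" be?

pirarovoz

"rarovoz" begins with r-. The one such stem in the data (rurod → pirurod) adds the prefix pi-, so the same rule applies.
So rarovoz → pirarovoz.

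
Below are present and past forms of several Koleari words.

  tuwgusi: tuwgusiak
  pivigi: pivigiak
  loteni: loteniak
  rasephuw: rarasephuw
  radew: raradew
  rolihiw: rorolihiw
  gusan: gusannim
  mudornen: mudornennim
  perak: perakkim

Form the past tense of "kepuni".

kepuniak

"kepuni" ends in -i. The stems ending in -i (tuwgusi → tuwgusiak, pivigi → pivigiak, loteni → loteniak) add -ak.
The other patterns: stems ending in -w repeat the first consonant+vowel as a prefix; stems ending in -k or -n double the final consonant and add -im.
So kepuni → kepuniak.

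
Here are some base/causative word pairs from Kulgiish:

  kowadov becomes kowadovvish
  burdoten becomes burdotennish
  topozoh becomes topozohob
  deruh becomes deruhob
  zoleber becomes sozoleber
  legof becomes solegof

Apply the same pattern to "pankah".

pankahob

"pankah" ends in -h. The stems ending in -h (topozoh → topozohob, deruh → deruhob) add -ob.
The other patterns: stems ending in -n or -v double the final consonant and add -ish; stems ending in -f or -r add the prefix so-.
So pankah → pankahob.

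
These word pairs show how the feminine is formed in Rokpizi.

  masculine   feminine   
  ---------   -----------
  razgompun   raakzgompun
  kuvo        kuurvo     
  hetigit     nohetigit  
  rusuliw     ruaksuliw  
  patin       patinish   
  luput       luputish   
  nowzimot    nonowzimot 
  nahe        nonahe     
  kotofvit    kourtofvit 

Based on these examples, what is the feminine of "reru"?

reakru

"reru" begins with r-. The stems beginning with r- (rusuliw → ruaksuliw, razgompun → raakzgompun) insert -ak- after the first vowel.
So reru → reakru.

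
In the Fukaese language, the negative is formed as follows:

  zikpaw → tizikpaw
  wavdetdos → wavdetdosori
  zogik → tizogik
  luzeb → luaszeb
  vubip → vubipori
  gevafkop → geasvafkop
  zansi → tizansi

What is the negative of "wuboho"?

wubohoori

gevafkop and vubip both end in -p yet inflect differently (geasvafkop, vubipori), so the final letter is not what conditions the rule; the first letter is.
"wuboho" begins with w-. The one such stem in the data (wavdetdos → wavdetdosori) adds -ori, so the same rule applies.
The other patterns: stems beginning with z- add the prefix ti-; stems beginning with g- or l- insert -as- after the first vowel.
So wuboho → wubohoori.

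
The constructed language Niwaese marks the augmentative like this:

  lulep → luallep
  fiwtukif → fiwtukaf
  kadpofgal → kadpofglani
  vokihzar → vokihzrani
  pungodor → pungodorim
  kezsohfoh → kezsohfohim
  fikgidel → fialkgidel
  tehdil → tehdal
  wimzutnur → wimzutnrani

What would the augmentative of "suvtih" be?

"suvtih" has last vowel 'i'. The stems whose last vowel is 'i' (fiwtukif → fiwtukaf, tehdil → tehdal) change the last vowel to 'a'.
So suvtih → suvtah.

suvtah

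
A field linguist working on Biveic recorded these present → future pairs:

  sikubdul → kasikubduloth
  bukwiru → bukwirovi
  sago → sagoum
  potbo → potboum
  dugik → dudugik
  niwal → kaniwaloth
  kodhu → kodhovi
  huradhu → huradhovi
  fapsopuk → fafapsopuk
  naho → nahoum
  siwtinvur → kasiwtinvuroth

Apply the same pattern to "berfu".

berfovi

bukwiru and fapsopuk both have last vowel 'u' yet inflect differently (bukwirovi, fafapsopuk), so the last vowel is not what conditions the rule; the final letter is.
"berfu" ends in -u. The stems ending in -u (bukwiru → bukwirovi, huradhu → huradhovi, kodhu → kodhovi) drop the final letter and add -ovi.
So berfu → berfovi.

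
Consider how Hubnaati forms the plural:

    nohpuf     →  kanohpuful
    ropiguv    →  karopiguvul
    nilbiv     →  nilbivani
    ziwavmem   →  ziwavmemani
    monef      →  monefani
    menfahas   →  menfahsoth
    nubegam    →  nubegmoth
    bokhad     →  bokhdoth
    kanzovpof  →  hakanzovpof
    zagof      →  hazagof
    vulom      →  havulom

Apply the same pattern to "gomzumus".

"gomzumus" has last vowel 'u'. The stems whose last vowel is 'u' (nohpuf → kanohpuful, ropiguv → karopiguvul) add ka- … -ul around the stem.
So gomzumus → kagomzumusul.

kagomzumusul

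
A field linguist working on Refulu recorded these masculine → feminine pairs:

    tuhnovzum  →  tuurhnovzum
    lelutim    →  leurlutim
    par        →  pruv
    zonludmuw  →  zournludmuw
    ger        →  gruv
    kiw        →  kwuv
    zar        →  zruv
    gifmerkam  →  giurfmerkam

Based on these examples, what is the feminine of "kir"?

kruv

"kir" has 1 vowel. The stems with 1 vowel (par → pruv, ger → gruv, kiw → kwuv) delete the last vowel and add -uv.
So kir → kruv.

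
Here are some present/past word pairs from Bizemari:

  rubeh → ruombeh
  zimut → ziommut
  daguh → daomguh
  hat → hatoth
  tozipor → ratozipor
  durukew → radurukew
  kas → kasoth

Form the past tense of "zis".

zisoth

hat and zimut both end in -t yet inflect differently (hatoth, ziommut), so the final letter is not what conditions the rule; the number of vowels is.
"zis" has 1 vowel. The stems with 1 vowel (hat → hatoth, kas → kasoth) add -oth.
The other patterns: stems with 2 vowels insert -om- after the first vowel; stems with 3 vowels add the prefix ra-.
So zis → zisoth.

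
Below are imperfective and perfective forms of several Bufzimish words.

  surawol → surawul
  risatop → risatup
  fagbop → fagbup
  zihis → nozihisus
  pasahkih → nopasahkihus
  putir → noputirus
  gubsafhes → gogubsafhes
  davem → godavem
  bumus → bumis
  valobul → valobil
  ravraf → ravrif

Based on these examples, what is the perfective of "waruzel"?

"waruzel" has last vowel 'e'. The stems whose last vowel is 'e' (gubsafhes → gogubsafhes, davem → godavem) add the prefix go-.
The other patterns: stems whose last vowel is 'o' change the last vowel to 'u'; stems whose last vowel is 'i' add no- … -us around the stem; stems whose last vowel is 'a' or 'u' change the last vowel to 'i'.
So waruzel → gowaruzel.

gowaruzel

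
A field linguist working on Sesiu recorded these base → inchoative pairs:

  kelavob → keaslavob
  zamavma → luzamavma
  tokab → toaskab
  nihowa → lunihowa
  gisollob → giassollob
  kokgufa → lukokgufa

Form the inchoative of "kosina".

kokgufa and tokab both have last vowel 'a' yet inflect differently (lukokgufa, toaskab), so the last vowel is not what conditions the rule; the final letter is.
"kosina" ends in -a. The stems ending in -a (kokgufa → lukokgufa, nihowa → lunihowa, zamavma → luzamavma) add the prefix lu-.
The other pattern: stems ending in -b insert -as- after the first vowel.
So kosina → lukosina.

lukosina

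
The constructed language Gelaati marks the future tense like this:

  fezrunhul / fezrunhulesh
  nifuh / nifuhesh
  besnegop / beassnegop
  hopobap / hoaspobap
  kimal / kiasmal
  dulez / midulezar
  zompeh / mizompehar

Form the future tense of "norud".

fezrunhul and kimal both end in -l yet inflect differently (fezrunhulesh, kiasmal), so the final letter is not what conditions the rule; the last vowel is.
"norud" has last vowel 'u'. The stems whose last vowel is 'u' (fezrunhul → fezrunhulesh, nifuh → nifuhesh) add -esh.
So norud → norudesh.

norudesh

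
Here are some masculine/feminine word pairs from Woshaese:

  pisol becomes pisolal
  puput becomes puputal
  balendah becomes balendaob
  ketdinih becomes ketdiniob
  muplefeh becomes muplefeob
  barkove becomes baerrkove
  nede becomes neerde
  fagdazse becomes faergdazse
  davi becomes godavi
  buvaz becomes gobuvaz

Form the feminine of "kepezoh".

muplefeh and barkove both have last vowel 'e' yet inflect differently (muplefeob, baerrkove), so the last vowel is not what conditions the rule; the final letter is.
"kepezoh" ends in -h. The stems ending in -h (balendah → balendaob, ketdinih → ketdiniob, muplefeh → muplefeob) drop the final letter and add -ob.
So kepezoh → kepezoob.

kepezoob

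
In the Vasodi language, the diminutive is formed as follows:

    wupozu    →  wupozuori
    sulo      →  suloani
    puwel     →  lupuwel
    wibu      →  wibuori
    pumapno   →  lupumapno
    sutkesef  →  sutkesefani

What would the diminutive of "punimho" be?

lupunimho

pumapno and sulo both end in -o yet inflect differently (lupumapno, suloani), so the final letter is not what conditions the rule; the first letter is.
"punimho" begins with p-. The stems beginning with p- (puwel → lupuwel, pumapno → lupumapno) add the prefix lu-.
The other patterns: stems beginning with w- add -ori; stems beginning with s- add -ani.
So punimho → lupunimho.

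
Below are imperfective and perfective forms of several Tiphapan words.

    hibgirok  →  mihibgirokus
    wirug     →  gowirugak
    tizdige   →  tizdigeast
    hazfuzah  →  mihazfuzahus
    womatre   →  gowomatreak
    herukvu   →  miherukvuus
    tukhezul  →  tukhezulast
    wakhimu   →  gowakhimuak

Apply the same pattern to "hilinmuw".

mihilinmuwus

"hilinmuw" begins with h-. The stems beginning with h- (hibgirok → mihibgirokus, herukvu → miherukvuus, hazfuzah → mihazfuzahus) add mi- … -us around the stem.
So hilinmuw → mihilinmuwus.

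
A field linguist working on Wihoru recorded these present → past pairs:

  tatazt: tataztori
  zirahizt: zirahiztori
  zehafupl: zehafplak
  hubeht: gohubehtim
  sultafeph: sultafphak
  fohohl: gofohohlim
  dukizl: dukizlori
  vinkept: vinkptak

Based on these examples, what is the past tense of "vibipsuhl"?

govibipsuhlim

vinkept and hubeht both end in -t yet inflect differently (vinkptak, gohubehtim), so the final letter is not what conditions the rule; the second-to-last letter is.
"vibipsuhl" has second-to-last letter 'h'. The stems whose second-to-last letter is 'h' (hubeht → gohubehtim, fohohl → gofohohlim) add go- … -im around the stem.
So vibipsuhl → govibipsuhlim.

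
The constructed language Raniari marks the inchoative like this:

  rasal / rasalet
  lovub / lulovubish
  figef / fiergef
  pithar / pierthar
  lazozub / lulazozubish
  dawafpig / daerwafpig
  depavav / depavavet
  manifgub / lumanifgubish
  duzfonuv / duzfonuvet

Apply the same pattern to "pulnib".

duzfonuv and lovub both have last vowel 'u' yet inflect differently (duzfonuvet, lulovubish), so the last vowel is not what conditions the rule; the final letter is.
"pulnib" ends in -b. The stems ending in -b (lovub → lulovubish, lazozub → lulazozubish, manifgub → lumanifgubish) add lu- … -ish around the stem.
So pulnib → lupulnibish.

lupulnibish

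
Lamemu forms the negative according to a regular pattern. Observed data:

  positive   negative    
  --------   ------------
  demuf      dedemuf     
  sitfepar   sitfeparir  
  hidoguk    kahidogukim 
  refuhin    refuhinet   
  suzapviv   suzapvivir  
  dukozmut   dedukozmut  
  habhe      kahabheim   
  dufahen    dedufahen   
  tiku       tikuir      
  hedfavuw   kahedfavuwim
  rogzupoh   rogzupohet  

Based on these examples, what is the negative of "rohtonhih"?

refuhin and dufahen both end in -n yet inflect differently (refuhinet, dedufahen), so the final letter is not what conditions the rule; the first letter is.
"rohtonhih" begins with r-. The stems beginning with r- (refuhin → refuhinet, rogzupoh → rogzupohet) add -et.
So rohtonhih → rohtonhihet.

rohtonhihet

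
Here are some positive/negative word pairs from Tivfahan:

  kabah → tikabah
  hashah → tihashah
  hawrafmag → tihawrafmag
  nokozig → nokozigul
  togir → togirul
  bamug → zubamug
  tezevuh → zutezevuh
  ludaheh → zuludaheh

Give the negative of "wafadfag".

hawrafmag and nokozig both end in -g yet inflect differently (tihawrafmag, nokozigul), so the final letter is not what conditions the rule; the last vowel is.
"wafadfag" has last vowel 'a'. The stems whose last vowel is 'a' (kabah → tikabah, hashah → tihashah, hawrafmag → tihawrafmag) add the prefix ti-.
The other patterns: stems whose last vowel is 'i' add -ul; stems whose last vowel is 'e' or 'u' add the prefix zu-.
So wafadfag → tiwafadfag.

tiwafadfag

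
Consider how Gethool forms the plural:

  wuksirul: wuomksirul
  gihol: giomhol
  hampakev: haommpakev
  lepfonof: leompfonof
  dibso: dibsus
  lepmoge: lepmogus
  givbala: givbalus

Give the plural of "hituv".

gihol and dibso both have last vowel 'o' yet inflect differently (giomhol, dibsus), so the last vowel is not what conditions the rule; whether the stem ends in a vowel or a consonant is.
"hituv" ends in a consonant. The stems ending in a consonant (wuksirul → wuomksirul, gihol → giomhol, hampakev → haommpakev) insert -om- after the first vowel.
So hituv → hiomtuv.

hiomtuv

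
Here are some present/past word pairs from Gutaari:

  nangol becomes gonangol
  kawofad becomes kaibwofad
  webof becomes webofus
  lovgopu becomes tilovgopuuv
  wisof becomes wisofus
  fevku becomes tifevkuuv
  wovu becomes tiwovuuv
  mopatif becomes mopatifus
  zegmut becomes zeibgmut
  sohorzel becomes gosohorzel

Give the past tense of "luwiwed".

luibwiwed

nangol and webof both have last vowel 'o' yet inflect differently (gonangol, webofus), so the last vowel is not what conditions the rule; the final letter is.
"luwiwed" ends in -d. The one such stem in the data (kawofad → kaibwofad) inserts -ib- after the first vowel (as does zegmut), so the same rule applies.
The other patterns: stems ending in -u add ti- … -uv around the stem; stems ending in -l add the prefix go-; stems ending in -f add -us.
So luwiwed → luibwiwed.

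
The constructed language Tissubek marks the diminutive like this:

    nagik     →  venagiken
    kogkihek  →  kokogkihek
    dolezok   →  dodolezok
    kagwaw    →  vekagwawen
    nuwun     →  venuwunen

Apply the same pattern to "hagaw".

vehagawen

nagik and kogkihek both end in -k yet inflect differently (venagiken, kokogkihek), so the final letter is not what conditions the rule; the number of vowels is.
"hagaw" has 2 vowels. The stems with 2 vowels (nagik → venagiken, nuwun → venuwunen, kagwaw → vekagwawen) add ve- … -en around the stem.
The other pattern: stems with 3 vowels repeat the first consonant+vowel as a prefix.
So hagaw → vehagawen.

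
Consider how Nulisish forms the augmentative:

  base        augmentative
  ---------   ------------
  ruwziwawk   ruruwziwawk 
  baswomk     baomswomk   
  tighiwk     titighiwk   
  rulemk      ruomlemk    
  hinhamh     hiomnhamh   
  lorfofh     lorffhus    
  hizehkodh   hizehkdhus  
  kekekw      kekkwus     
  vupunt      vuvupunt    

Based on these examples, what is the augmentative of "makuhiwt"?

mamakuhiwt

"makuhiwt" has second-to-last letter 'w'. The stems whose second-to-last letter is 'w' (ruwziwawk → ruruwziwawk, tighiwk → titighiwk) repeat the first consonant+vowel as a prefix.
The other patterns: stems whose second-to-last letter is 'm' insert -om- after the first vowel; stems whose second-to-last letter is 'd', 'f' or 'k' delete the last vowel and add -us.
So makuhiwt → mamakuhiwt.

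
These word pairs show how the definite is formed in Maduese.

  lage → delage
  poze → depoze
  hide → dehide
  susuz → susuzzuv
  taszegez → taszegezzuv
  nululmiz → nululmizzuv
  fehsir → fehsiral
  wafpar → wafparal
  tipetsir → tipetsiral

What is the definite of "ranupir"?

"ranupir" ends in -r. The stems ending in -r (fehsir → fehsiral, wafpar → wafparal, tipetsir → tipetsiral) add -al.
The other patterns: stems ending in -e add the prefix de-; stems ending in -z double the final consonant and add -uv.
So ranupir → ranupiral.

ranupiral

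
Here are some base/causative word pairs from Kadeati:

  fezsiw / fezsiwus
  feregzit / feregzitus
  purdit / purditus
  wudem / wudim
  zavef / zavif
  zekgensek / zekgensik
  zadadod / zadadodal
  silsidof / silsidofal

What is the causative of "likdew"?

zavef and silsidof both end in -f yet inflect differently (zavif, silsidofal), so the final letter is not what conditions the rule; the last vowel is.
"likdew" has last vowel 'e'. The stems whose last vowel is 'e' (wudem → wudim, zavef → zavif, zekgensek → zekgensik) change the last vowel to 'i'.
So likdew → likdiw.

likdiw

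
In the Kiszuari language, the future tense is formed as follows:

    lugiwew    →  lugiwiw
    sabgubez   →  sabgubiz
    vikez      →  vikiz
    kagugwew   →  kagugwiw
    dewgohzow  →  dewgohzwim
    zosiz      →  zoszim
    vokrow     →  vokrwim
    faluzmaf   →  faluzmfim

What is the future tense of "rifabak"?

rifabkim

lugiwew and dewgohzow both end in -w yet inflect differently (lugiwiw, dewgohzwim), so the final letter is not what conditions the rule; the last vowel is.
"rifabak" has last vowel 'a'. The one such stem in the data (faluzmaf → faluzmfim) deletes the last vowel and adds -im (as do dewgohzow, zosiz), so the same rule applies.
The other pattern: stems whose last vowel is 'e' change the last vowel to 'i'.
So rifabak → rifabkim.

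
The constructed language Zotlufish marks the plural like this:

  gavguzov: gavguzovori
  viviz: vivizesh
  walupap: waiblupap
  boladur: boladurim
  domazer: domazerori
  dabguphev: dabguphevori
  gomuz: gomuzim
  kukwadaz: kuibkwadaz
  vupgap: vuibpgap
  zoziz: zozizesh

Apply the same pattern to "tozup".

tozupim

"tozup" has last vowel 'u'. The stems whose last vowel is 'u' (gomuz → gomuzim, boladur → boladurim) add -im.
So tozup → tozupim.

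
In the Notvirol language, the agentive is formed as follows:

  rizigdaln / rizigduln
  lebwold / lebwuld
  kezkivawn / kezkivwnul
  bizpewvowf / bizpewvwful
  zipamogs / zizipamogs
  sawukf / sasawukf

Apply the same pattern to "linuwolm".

rizigdaln and kezkivawn both end in -n yet inflect differently (rizigduln, kezkivwnul), so the final letter is not what conditions the rule; the second-to-last letter is.
"linuwolm" has second-to-last letter 'l'. The stems whose second-to-last letter is 'l' (rizigdaln → rizigduln, lebwold → lebwuld) change the last vowel to 'u'.
The other patterns: stems whose second-to-last letter is 'w' delete the last vowel and add -ul; stems whose second-to-last letter is 'g' or 'k' repeat the first consonant+vowel as a prefix.
So linuwolm → linuwulm.

linuwulm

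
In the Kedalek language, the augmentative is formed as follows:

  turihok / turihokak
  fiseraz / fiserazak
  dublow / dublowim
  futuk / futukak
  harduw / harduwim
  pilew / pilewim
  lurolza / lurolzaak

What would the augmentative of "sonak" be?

sonakak

"sonak" ends in -k. The stems ending in -k (futuk → futukak, turihok → turihokak) add -ak.
The other pattern: stems ending in -w add -im.
So sonak → sonakak.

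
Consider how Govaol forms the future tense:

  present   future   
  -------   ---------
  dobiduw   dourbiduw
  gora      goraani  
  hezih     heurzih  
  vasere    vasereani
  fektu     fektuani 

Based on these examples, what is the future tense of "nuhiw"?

fektu and dobiduw both have last vowel 'u' yet inflect differently (fektuani, dourbiduw), so the last vowel is not what conditions the rule; whether the stem ends in a vowel or a consonant is.
"nuhiw" ends in a consonant. The stems ending in a consonant (dobiduw → dourbiduw, hezih → heurzih) insert -ur- after the first vowel.
The other pattern: stems ending in a vowel add -ani.
So nuhiw → nuurhiw.

nuurhiw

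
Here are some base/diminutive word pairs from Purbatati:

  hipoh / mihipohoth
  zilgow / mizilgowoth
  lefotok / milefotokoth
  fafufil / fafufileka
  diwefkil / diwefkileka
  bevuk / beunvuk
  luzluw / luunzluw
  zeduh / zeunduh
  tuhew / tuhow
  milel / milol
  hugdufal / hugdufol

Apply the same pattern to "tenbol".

lefotok and bevuk both end in -k yet inflect differently (milefotokoth, beunvuk), so the final letter is not what conditions the rule; the last vowel is.
"tenbol" has last vowel 'o'. The stems whose last vowel is 'o' (hipoh → mihipohoth, zilgow → mizilgowoth, lefotok → milefotokoth) add mi- … -oth around the stem.
So tenbol → mitenboloth.

mitenboloth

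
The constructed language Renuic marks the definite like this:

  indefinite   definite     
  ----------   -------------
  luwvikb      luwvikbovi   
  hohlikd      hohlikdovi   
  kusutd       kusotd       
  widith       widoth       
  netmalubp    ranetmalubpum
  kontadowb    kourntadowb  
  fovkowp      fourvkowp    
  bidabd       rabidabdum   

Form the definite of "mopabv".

ramopabvum

hohlikd and kusutd both end in -d yet inflect differently (hohlikdovi, kusotd), so the final letter is not what conditions the rule; the second-to-last letter is.
"mopabv" has second-to-last letter 'b'. The stems whose second-to-last letter is 'b' (bidabd → rabidabdum, netmalubp → ranetmalubpum) add ra- … -um around the stem.
The other patterns: stems whose second-to-last letter is 'k' add -ovi; stems whose second-to-last letter is 't' change the last vowel to 'o'; stems whose second-to-last letter is 'w' insert -ur- after the first vowel.
So mopabv → ramopabvum.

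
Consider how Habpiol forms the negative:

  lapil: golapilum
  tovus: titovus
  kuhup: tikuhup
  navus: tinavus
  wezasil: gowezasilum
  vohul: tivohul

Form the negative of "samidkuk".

vohul and lapil both end in -l yet inflect differently (tivohul, golapilum), so the final letter is not what conditions the rule; the last vowel is.
"samidkuk" has last vowel 'u'. The stems whose last vowel is 'u' (kuhup → tikuhup, vohul → tivohul, navus → tinavus) add the prefix ti-.
The other pattern: stems whose last vowel is 'i' add go- … -um around the stem.
So samidkuk → tisamidkuk.

tisamidkuk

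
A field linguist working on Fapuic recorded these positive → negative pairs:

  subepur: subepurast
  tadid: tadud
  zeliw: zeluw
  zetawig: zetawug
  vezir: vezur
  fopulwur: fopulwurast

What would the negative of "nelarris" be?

vezir and subepur both end in -r yet inflect differently (vezur, subepurast), so the final letter is not what conditions the rule; the last vowel is.
"nelarris" has last vowel 'i'. The stems whose last vowel is 'i' (vezir → vezur, zetawig → zetawug, zeliw → zeluw) change the last vowel to 'u'.
The other pattern: stems whose last vowel is 'u' add -ast.
So nelarris → nelarrus.

nelarrus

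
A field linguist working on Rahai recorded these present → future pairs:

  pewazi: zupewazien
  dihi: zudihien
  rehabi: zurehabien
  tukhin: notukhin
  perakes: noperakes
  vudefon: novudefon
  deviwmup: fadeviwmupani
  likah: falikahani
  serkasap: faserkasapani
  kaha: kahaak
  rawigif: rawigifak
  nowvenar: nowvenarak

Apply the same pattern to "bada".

"bada" ends in -a. The one such stem in the data (kaha → kahaak) adds -ak, so the same rule applies.
The other patterns: stems ending in -i add zu- … -en around the stem; stems ending in -n or -s add the prefix no-; stems ending in -h or -p add fa- … -ani around the stem.
So bada → badaak.

badaak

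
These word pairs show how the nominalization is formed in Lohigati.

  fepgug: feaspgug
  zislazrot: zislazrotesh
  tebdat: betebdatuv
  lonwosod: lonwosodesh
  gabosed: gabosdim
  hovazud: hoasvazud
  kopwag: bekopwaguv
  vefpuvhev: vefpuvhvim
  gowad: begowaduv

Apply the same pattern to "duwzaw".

lonwosod and gowad both end in -d yet inflect differently (lonwosodesh, begowaduv), so the final letter is not what conditions the rule; the last vowel is.
"duwzaw" has last vowel 'a'. The stems whose last vowel is 'a' (gowad → begowaduv, kopwag → bekopwaguv, tebdat → betebdatuv) add be- … -uv around the stem.
The other patterns: stems whose last vowel is 'o' add -esh; stems whose last vowel is 'u' insert -as- after the first vowel; stems whose last vowel is 'e' delete the last vowel and add -im.
So duwzaw → beduwzawuv.

beduwzawuv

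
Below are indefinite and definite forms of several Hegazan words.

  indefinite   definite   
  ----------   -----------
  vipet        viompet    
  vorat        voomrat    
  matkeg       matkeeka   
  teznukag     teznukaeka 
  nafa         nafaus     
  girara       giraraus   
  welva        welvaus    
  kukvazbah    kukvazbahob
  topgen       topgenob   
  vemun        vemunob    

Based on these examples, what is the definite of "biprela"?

vipet and matkeg both have last vowel 'e' yet inflect differently (viompet, matkeeka), so the last vowel is not what conditions the rule; the final letter is.
"biprela" ends in -a. The stems ending in -a (nafa → nafaus, girara → giraraus, welva → welvaus) add -us.
The other patterns: stems ending in -t insert -om- after the first vowel; stems ending in -g drop the final letter and add -eka; stems ending in -h or -n add -ob.
So biprela → biprelaus.

biprelaus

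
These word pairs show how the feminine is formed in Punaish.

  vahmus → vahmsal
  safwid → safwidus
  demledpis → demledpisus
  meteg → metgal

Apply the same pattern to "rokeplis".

demledpis and vahmus both end in -s yet inflect differently (demledpisus, vahmsal), so the final letter is not what conditions the rule; the last vowel is.
"rokeplis" has last vowel 'i'. The stems whose last vowel is 'i' (demledpis → demledpisus, safwid → safwidus) add -us.
The other pattern: stems whose last vowel is 'e' or 'u' delete the last vowel and add -al.
So rokeplis → rokeplisus.

rokeplisus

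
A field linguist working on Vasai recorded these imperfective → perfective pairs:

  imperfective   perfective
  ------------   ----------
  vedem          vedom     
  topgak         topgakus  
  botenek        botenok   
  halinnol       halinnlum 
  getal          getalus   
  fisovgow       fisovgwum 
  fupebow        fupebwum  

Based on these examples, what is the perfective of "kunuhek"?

kunuhok

botenek and topgak both end in -k yet inflect differently (botenok, topgakus), so the final letter is not what conditions the rule; the last vowel is.
"kunuhek" has last vowel 'e'. The stems whose last vowel is 'e' (vedem → vedom, botenek → botenok) change the last vowel to 'o'.
So kunuhek → kunuhok.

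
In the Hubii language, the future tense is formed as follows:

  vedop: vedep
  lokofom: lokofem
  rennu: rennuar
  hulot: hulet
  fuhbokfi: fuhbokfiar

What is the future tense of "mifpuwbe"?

lokofom and fuhbokfi both have 3 vowels yet inflect differently (lokofem, fuhbokfiar), so the number of vowels is not what conditions the rule; whether the stem ends in a vowel or a consonant is.
"mifpuwbe" ends in a vowel. The stems ending in a vowel (fuhbokfi → fuhbokfiar, rennu → rennuar) add -ar.
The other pattern: stems ending in a consonant change the last vowel to 'e'.
So mifpuwbe → mifpuwbear.

mifpuwbear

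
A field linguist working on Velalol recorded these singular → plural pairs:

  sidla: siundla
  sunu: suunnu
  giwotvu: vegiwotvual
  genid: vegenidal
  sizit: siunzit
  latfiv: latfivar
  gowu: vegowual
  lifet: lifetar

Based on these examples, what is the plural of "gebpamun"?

lifet and sizit both end in -t yet inflect differently (lifetar, siunzit), so the final letter is not what conditions the rule; the first letter is.
"gebpamun" begins with g-. The stems beginning with g- (giwotvu → vegiwotvual, genid → vegenidal, gowu → vegowual) add ve- … -al around the stem.
So gebpamun → vegebpamunal.

vegebpamunal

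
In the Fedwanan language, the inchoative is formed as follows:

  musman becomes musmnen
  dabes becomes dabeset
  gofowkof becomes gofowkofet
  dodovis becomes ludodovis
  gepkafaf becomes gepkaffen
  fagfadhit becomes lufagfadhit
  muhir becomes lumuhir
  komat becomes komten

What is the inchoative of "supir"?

lusupir

"supir" has last vowel 'i'. The stems whose last vowel is 'i' (fagfadhit → lufagfadhit, dodovis → ludodovis, muhir → lumuhir) add the prefix lu-.
So supir → lusupir.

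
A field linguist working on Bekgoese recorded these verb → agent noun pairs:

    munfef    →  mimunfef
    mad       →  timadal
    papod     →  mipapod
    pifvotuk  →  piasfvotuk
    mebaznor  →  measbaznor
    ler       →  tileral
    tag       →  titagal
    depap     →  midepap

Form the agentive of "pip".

"pip" has 1 vowel. The stems with 1 vowel (tag → titagal, ler → tileral, mad → timadal) add ti- … -al around the stem.
The other patterns: stems with 2 vowels add the prefix mi-; stems with 3 vowels insert -as- after the first vowel.
So pip → tipipal.

tipipal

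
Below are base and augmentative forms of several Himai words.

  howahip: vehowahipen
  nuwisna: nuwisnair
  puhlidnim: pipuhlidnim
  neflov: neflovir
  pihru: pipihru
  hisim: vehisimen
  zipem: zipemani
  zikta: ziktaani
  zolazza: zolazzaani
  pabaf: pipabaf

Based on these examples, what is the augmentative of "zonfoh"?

puhlidnim and hisim both end in -m yet inflect differently (pipuhlidnim, vehisimen), so the final letter is not what conditions the rule; the first letter is.
"zonfoh" begins with z-. The stems beginning with z- (zolazza → zolazzaani, zipem → zipemani, zikta → ziktaani) add -ani.
The other patterns: stems beginning with p- add the prefix pi-; stems beginning with h- add ve- … -en around the stem; stems beginning with n- add -ir.
So zonfoh → zonfohani.

zonfohani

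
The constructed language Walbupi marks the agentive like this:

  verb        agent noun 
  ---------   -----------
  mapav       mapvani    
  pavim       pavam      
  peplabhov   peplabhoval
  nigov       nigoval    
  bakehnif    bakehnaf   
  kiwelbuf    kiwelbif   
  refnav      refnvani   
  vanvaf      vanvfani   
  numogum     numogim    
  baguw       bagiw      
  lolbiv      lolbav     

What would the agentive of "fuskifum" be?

pavim and numogum both end in -m yet inflect differently (pavam, numogim), so the final letter is not what conditions the rule; the last vowel is.
"fuskifum" has last vowel 'u'. The stems whose last vowel is 'u' (baguw → bagiw, numogum → numogim, kiwelbuf → kiwelbif) change the last vowel to 'i'.
The other patterns: stems whose last vowel is 'i' change the last vowel to 'a'; stems whose last vowel is 'a' delete the last vowel and add -ani; stems whose last vowel is 'o' add -al.
So fuskifum → fuskifim.

fuskifim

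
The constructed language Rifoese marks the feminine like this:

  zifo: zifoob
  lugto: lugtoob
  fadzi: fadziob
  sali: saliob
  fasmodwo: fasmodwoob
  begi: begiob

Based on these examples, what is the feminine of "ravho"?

Every pair shown (zifo → zifoob, lugto → lugtoob, fadzi → fadziob, …) follows the same rule: add -ob.
So ravho → ravhoob.

ravhoob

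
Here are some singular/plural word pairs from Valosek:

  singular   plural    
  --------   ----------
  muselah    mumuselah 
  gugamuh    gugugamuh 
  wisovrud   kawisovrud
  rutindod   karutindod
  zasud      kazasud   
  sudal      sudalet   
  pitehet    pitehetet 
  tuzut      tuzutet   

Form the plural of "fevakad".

gugamuh and wisovrud both have last vowel 'u' yet inflect differently (gugugamuh, kawisovrud), so the last vowel is not what conditions the rule; the final letter is.
"fevakad" ends in -d. The stems ending in -d (wisovrud → kawisovrud, rutindod → karutindod, zasud → kazasud) add the prefix ka-.
So fevakad → kafevakad.

kafevakad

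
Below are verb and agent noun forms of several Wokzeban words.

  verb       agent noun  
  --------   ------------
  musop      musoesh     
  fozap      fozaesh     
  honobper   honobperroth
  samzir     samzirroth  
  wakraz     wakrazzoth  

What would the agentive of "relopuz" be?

fozap and wakraz both have last vowel 'a' yet inflect differently (fozaesh, wakrazzoth), so the last vowel is not what conditions the rule; the final letter is.
"relopuz" ends in -z. The one such stem in the data (wakraz → wakrazzoth) doubles the final consonant and adds -oth (as do honobper, samzir), so the same rule applies.
The other pattern: stems ending in -p drop the final letter and add -esh.
So relopuz → relopuzzoth.

relopuzzoth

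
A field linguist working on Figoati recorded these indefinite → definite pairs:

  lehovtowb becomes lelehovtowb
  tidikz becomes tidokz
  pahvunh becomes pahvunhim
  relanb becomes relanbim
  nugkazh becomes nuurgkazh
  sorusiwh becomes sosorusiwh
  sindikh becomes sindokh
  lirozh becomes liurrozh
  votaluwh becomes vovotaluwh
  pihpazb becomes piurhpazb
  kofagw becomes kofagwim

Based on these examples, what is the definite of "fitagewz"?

fifitagewz

"fitagewz" has second-to-last letter 'w'. The stems whose second-to-last letter is 'w' (lehovtowb → lelehovtowb, votaluwh → vovotaluwh, sorusiwh → sosorusiwh) repeat the first consonant+vowel as a prefix.
So fitagewz → fifitagewz.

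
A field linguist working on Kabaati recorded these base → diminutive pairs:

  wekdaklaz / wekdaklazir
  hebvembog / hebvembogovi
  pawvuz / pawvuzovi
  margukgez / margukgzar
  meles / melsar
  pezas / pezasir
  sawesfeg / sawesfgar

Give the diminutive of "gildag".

gildagir

"gildag" has last vowel 'a'. The stems whose last vowel is 'a' (wekdaklaz → wekdaklazir, pezas → pezasir) add -ir.
The other patterns: stems whose last vowel is 'e' delete the last vowel and add -ar; stems whose last vowel is 'o' or 'u' add -ovi.
So gildag → gildagir.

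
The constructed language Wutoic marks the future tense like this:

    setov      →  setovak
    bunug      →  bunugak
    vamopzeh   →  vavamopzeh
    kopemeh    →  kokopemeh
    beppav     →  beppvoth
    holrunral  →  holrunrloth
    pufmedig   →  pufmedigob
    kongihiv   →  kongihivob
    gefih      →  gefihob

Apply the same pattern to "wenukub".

"wenukub" has last vowel 'u'. The one such stem in the data (bunug → bunugak) adds -ak, so the same rule applies.
So wenukub → wenukubak.

wenukubak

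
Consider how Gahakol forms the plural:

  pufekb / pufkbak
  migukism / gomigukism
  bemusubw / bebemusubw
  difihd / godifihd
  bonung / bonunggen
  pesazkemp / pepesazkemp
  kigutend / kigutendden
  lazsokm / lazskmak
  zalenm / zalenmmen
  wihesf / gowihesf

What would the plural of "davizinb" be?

migukism and lazsokm both end in -m yet inflect differently (gomigukism, lazskmak), so the final letter is not what conditions the rule; the second-to-last letter is.
"davizinb" has second-to-last letter 'n'. The stems whose second-to-last letter is 'n' (bonung → bonunggen, zalenm → zalenmmen, kigutend → kigutendden) double the final consonant and add -en.
So davizinb → davizinbben.

davizinbben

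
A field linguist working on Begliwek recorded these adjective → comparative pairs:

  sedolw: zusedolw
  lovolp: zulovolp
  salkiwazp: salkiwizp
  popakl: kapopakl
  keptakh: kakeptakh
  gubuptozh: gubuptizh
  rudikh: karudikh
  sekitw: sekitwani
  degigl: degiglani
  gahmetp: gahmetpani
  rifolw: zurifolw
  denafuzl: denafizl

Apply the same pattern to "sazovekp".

"sazovekp" has second-to-last letter 'k'. The stems whose second-to-last letter is 'k' (popakl → kapopakl, keptakh → kakeptakh, rudikh → karudikh) add the prefix ka-.
The other patterns: stems whose second-to-last letter is 'z' change the last vowel to 'i'; stems whose second-to-last letter is 'l' add the prefix zu-; stems whose second-to-last letter is 'g' or 't' add -ani.
So sazovekp → kasazovekp.

kasazovekp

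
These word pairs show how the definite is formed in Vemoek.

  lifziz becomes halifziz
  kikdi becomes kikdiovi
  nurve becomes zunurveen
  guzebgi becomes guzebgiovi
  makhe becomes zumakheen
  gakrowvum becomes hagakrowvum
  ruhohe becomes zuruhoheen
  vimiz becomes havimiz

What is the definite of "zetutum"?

guzebgi and lifziz both have last vowel 'i' yet inflect differently (guzebgiovi, halifziz), so the last vowel is not what conditions the rule; the final letter is.
"zetutum" ends in -m. The one such stem in the data (gakrowvum → hagakrowvum) adds the prefix ha-, so the same rule applies.
So zetutum → hazetutum.

hazetutum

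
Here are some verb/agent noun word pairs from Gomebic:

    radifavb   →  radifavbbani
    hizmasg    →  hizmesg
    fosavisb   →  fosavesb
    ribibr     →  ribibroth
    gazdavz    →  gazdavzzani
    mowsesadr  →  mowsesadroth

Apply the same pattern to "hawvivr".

hawvivrrani

radifavb and fosavisb both end in -b yet inflect differently (radifavbbani, fosavesb), so the final letter is not what conditions the rule; the second-to-last letter is.
"hawvivr" has second-to-last letter 'v'. The stems whose second-to-last letter is 'v' (gazdavz → gazdavzzani, radifavb → radifavbbani) double the final consonant and add -ani.
The other patterns: stems whose second-to-last letter is 's' change the last vowel to 'e'; stems whose second-to-last letter is 'b' or 'd' add -oth.
So hawvivr → hawvivrrani.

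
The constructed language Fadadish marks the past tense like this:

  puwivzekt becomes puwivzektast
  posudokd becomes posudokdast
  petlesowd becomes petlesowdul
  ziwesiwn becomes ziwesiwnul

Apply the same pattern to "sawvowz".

sawvowzul

posudokd and petlesowd both end in -d yet inflect differently (posudokdast, petlesowdul), so the final letter is not what conditions the rule; the second-to-last letter is.
"sawvowz" has second-to-last letter 'w'. The stems whose second-to-last letter is 'w' (petlesowd → petlesowdul, ziwesiwn → ziwesiwnul) add -ul.
So sawvowz → sawvowzul.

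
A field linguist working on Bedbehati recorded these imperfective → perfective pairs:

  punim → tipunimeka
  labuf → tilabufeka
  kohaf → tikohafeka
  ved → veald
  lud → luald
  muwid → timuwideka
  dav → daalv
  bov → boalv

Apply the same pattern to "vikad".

muwid and lud both end in -d yet inflect differently (timuwideka, luald), so the final letter is not what conditions the rule; the number of vowels is.
"vikad" has 2 vowels. The stems with 2 vowels (labuf → tilabufeka, muwid → timuwideka, punim → tipunimeka) add ti- … -eka around the stem.
The other pattern: stems with 1 vowel insert -al- after the first vowel.
So vikad → tivikadeka.

tivikadeka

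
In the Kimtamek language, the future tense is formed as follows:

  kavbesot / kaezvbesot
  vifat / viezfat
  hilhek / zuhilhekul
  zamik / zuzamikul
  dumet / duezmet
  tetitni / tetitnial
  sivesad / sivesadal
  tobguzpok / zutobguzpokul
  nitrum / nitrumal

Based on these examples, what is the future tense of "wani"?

wanial

kavbesot and tobguzpok both have last vowel 'o' yet inflect differently (kaezvbesot, zutobguzpokul), so the last vowel is not what conditions the rule; the final letter is.
"wani" ends in -i. The one such stem in the data (tetitni → tetitnial) adds -al, so the same rule applies.
The other patterns: stems ending in -t insert -ez- after the first vowel; stems ending in -k add zu- … -ul around the stem.
So wani → wanial.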